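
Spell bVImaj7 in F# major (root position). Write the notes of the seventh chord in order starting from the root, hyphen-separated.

D-F#-A-C#

The root of bVImaj7 is the lowered 6th degree: D# becomes D. In F# minor the chord on D is D–F#–A–C#.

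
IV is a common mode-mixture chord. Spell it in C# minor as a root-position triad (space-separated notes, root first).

F# A# C#

The root, F#, is scale degree 4 — the same note in C# minor and C# major; only the chord quality changes. Stacking thirds in C# major on F# gives F#–A#–C#.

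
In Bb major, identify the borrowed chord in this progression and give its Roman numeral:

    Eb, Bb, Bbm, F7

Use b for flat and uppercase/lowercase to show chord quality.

The diatonic triads in Bb major are Bb, Cm, Dm, Eb, F, Gm, Adim. Eb, Bb and F7 are all diatonic. But Bbm (Bb–Db–F) is foreign: the diatonic I on degree 1 is Bb, whereas Bbm comes from Bb minor. It is labeled i.

i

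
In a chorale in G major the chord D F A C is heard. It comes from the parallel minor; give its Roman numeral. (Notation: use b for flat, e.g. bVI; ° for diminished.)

v7

D is scale degree 5 in G major. The diatonic chord on degree 5 would be D (V), but D–F–A–C is the minor-seventh chord from G minor. As a borrowed chord it is labeled v7.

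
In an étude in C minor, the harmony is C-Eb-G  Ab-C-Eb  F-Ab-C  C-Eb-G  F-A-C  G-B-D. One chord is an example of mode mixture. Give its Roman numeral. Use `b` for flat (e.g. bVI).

The diatonic triads in C minor (with V from harmonic minor) are Cm, Ddim, Eb, Fm, G, Ab, Bb. C–Eb–G = Cm, Ab–C–Eb = Ab, F–Ab–C = Fm and G–B–D = G all belong to that set. F–A–C is not: scale degree 4 in C minor carries Fm (iv). In C major the chord on that degree is F, so here it functions as IV, borrowed from the parallel major.

IV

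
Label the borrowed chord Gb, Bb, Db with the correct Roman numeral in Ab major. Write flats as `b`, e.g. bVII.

bVII

The root Gb is the lowered 7th scale degree — diatonically Ab major has G there. Diatonically Ab major has Gdim (vii°) on that degree; Gb–Bb–Db is instead the major chord native to Ab minor, so it takes the label bVII.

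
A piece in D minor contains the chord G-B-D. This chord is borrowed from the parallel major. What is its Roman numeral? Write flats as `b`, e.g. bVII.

IV

The root G is the diatonic 4th degree of D minor; the borrowing shows in the chord quality. Diatonically D minor has Gm (iv) on that degree; G–B–D is instead the major chord native to D major, so it takes the label IV.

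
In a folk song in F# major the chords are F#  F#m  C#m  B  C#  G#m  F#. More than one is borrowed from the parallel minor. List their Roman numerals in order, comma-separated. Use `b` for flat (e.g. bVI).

i, v

In F# major the diatonic chords are F#, G#m, A#m, B, C#, D#m, E#dim. F#, B, C# and G#m all belong to that set. F#m (F#–A–C#) doesn't fit — on degree 1 F# major would have F# (I). F#m is the degree-1 chord of F# minor, so it is the borrowed i. But C#m (C#–E–G#) is foreign: the diatonic V on degree 5 is C#, whereas C#m comes from F# minor. It is labeled v.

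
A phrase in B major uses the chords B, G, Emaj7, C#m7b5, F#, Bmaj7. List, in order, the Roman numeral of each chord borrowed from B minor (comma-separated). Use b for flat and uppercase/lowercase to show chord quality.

bVI, iiø7

In B major the diatonic chords are B, C#m, D#m, E, F#, G#m, A#dim. B, Emaj7, F# and Bmaj7 are all diatonic. But G (G–B–D) is foreign: the diatonic vi on degree 6 is G#m, whereas G comes from B minor. It is labeled bVI. C#m7b5 (C#–E–G–B) doesn't fit — on degree 2 B major would have C#m (ii). C#m7b5 is the degree-2 chord of B minor, so it is the borrowed iiø7.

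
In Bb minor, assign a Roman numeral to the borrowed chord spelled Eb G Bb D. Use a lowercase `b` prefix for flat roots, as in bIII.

The root Eb is the diatonic 4th degree of Bb minor; the borrowing shows in the chord quality. The diatonic chord on degree 4 would be Ebm (iv), but Eb–G–Bb–D is the major-seventh chord from Bb major. As a borrowed chord it is labeled IVmaj7.

IVmaj7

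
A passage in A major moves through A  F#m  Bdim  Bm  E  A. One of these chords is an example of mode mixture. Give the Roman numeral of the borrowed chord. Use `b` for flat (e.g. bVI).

ii°

The diatonic triads in A major are A, Bm, C#m, D, E, F#m, G#dim. Of the given chords, A, F#m, Bm and E are diatonic. But Bdim (B–D–F) is foreign: the diatonic ii on degree 2 is Bm, whereas Bdim comes from A minor. It is labeled ii°.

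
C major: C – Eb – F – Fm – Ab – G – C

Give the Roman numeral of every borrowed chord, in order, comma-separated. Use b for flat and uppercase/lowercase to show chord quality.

C major has the diatonic set C, Dm, Em, F, G, Am, Bdim. C, F and G are all diatonic. But Eb (Eb–G–Bb) is foreign: the diatonic iii on degree 3 is Em, whereas Eb comes from C minor. It is labeled bIII. But Fm (F–Ab–C) is foreign: the diatonic IV on degree 4 is F, whereas Fm comes from C minor. It is labeled iv. But Ab (Ab–C–Eb) is foreign: the diatonic vi on degree 6 is Am, whereas Ab comes from C minor. It is labeled bVI.

bIII, iv, bVI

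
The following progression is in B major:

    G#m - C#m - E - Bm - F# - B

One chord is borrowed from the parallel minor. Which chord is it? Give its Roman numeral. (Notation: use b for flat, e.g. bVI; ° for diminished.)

In B major the diatonic chords are B, C#m, D#m, E, F#, G#m, A#dim. Of the given chords, G#m, C#m, E, F# and B are diatonic. But Bm (B–D–F#) is foreign: the diatonic I on degree 1 is B, whereas Bm comes from B minor. It is labeled i.

i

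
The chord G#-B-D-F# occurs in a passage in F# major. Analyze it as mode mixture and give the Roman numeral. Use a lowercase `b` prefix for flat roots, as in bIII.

G# is scale degree 2 in F# major. The diatonic chord on degree 2 would be G#m (ii), but G#–B–D–F# is the half-diminished-seventh chord from F# minor. As a borrowed chord it is labeled iiø7.

iiø7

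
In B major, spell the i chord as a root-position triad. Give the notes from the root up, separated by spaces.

i is built on scale degree 1, which is B in both B major and its parallel. Stacking thirds in B minor on B gives B–D–F#.

B D F#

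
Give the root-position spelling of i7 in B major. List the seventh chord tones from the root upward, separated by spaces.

i7 is built on scale degree 1, which is B in both B major and its parallel. In B minor the chord on B is B–D–F#–A.

B D F# A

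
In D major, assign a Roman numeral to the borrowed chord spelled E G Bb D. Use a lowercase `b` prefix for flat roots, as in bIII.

iiø7

E is scale degree 2 in D major. Diatonically D major has Em (ii) on that degree; E–G–Bb–D is instead the half-diminished-seventh chord native to D minor, so it takes the label iiø7.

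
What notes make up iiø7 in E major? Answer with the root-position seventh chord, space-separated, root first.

iiø7 is built on scale degree 2, which is F# in both E major and its parallel. Building the half-diminished-seventh chord from the parallel minor on F#: F#–A–C–E.

F# A C E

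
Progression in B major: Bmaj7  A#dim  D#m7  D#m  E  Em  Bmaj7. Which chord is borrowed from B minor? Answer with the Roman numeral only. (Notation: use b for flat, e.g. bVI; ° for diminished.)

iv

The diatonic triads in B major are B, C#m, D#m, E, F#, G#m, A#dim. Bmaj7, A#dim, D#m7, D#m and E all belong to that set. Em (E–G–B) doesn't fit — on degree 4 B major would have E (IV). Em is the degree-4 chord of B minor, so it is the borrowed iv.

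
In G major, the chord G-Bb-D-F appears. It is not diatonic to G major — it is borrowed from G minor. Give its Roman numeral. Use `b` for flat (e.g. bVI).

The root G is the diatonic 1st degree of G major; the borrowing shows in the chord quality. G–Bb–D–F is a minor-seventh chord — the form found in G minor, not the diatonic I (G). Borrowed into G major it is written i7.

i7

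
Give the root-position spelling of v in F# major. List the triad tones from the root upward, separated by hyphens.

v is built on scale degree 5, which is C# in both F# major and its parallel. In F# minor the chord on C# is C#–E–G#.

C#-E-G#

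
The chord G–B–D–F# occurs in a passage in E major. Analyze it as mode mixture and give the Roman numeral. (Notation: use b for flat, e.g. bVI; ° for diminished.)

The root G is the lowered 3rd scale degree — diatonically E major has G# there. The diatonic chord on degree 3 would be G#m (iii), but G–B–D–F# is the major-seventh chord from E minor. As a borrowed chord it is labeled bIIImaj7.

bIIImaj7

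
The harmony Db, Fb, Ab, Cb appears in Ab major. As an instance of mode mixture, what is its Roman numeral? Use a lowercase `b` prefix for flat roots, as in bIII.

iv7

Db is scale degree 4 in Ab major. Db–Fb–Ab–Cb is a minor-seventh chord — the form found in Ab minor, not the diatonic IV (Db). Borrowed into Ab major it is written iv7.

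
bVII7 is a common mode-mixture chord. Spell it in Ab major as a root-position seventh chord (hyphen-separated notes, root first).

Gb-Bb-Db-Fb

The root of bVII7 is the lowered 7th degree: G becomes Gb. Building the dominant-seventh chord from the parallel minor on Gb: Gb–Bb–Db–Fb.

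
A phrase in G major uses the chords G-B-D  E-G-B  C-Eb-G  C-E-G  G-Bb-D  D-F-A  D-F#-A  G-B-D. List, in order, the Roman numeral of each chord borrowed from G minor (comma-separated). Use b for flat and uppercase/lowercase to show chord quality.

iv, i, v

G major has the diatonic set G, Am, Bm, C, D, Em, F#dim. G–B–D = G, E–G–B = Em, C–E–G = C and D–F#–A = D all belong to that set. C–Eb–G is not: scale degree 4 in G major carries C (IV). In G minor the chord on that degree is Cm, so here it functions as iv, borrowed from the parallel minor. G–Bb–D doesn't fit — on degree 1 G major would have G (I). Gm is the degree-1 chord of G minor, so it is the borrowed i. But D–F–A is foreign: the diatonic V on degree 5 is D, whereas Dm comes from G minor. It is labeled v.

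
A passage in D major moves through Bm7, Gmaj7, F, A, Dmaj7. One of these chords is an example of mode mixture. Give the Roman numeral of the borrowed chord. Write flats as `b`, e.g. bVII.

bIII

In D major the diatonic chords are D, Em, F#m, G, A, Bm, C#dim. Of the given chords, Bm7, Gmaj7, A and Dmaj7 are diatonic. F (F–A–C) is not: scale degree 3 in D major carries F#m (iii). In D minor the chord on that degree is F, so here it functions as bIII, borrowed from the parallel minor.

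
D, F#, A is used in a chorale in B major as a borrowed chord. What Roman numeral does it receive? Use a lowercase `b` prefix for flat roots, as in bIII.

D is the lowered form of scale degree 3 in B major (the diatonic degree 3 is D#). D–F#–A is a major chord — the form found in B minor, not the diatonic iii (D#m). Borrowed into B major it is written bIII.

bIII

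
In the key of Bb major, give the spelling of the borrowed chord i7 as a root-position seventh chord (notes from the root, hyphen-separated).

The root, Bb, is scale degree 1 — the same note in Bb major and Bb minor; only the chord quality changes. Stacking thirds in Bb minor on Bb gives Bb–Db–F–Ab.

Bb-Db-F-Ab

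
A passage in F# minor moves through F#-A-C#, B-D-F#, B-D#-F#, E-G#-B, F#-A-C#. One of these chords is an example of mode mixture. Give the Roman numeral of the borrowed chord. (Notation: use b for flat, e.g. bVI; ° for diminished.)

IV

F# minor has the diatonic set F#m, G#dim, A, Bm, C#, D, E (with V from harmonic minor). Of the given chords, F#–A–C# = F#m, B–D–F# = Bm and E–G#–B = E are diatonic. B–D#–F# doesn't fit — on degree 4 F# minor would have Bm (iv). B is the degree-4 chord of F# major, so it is the borrowed IV.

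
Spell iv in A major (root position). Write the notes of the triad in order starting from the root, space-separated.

iv is built on scale degree 4, which is D in both A major and its parallel. Building the minor chord from the parallel minor on D: D–F–A.

D F A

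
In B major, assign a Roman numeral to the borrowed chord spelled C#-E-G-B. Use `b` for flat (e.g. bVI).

The root C# is the diatonic 2nd degree of B major; the borrowing shows in the chord quality. C#–E–G–B is a half-diminished-seventh chord — the form found in B minor, not the diatonic ii (C#m). Borrowed into B major it is written iiø7.

iiø7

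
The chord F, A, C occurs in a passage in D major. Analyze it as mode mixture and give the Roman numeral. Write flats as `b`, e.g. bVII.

F is the lowered form of scale degree 3 in D major (the diatonic degree 3 is F#). Diatonically D major has F#m (iii) on that degree; F–A–C is instead the major chord native to D minor, so it takes the label bIII.

bIII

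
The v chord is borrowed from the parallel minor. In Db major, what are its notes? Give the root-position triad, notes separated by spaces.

Ab Cb Eb

v is built on scale degree 5, which is Ab in both Db major and its parallel. Stacking thirds in Db minor on Ab gives Ab–Cb–Eb.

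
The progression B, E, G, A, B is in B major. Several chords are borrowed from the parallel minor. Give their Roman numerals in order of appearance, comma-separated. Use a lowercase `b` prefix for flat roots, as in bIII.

The diatonic triads in B major are B, C#m, D#m, E, F#, G#m, A#dim. Of the given chords, B and E are diatonic. G (G–B–D) doesn't fit — on degree 6 B major would have G#m (vi). G is the degree-6 chord of B minor, so it is the borrowed bVI. A (A–C#–E) doesn't fit — on degree 7 B major would have A#dim (vii°). A is the degree-7 chord of B minor, so it is the borrowed bVII.

bVI, bVII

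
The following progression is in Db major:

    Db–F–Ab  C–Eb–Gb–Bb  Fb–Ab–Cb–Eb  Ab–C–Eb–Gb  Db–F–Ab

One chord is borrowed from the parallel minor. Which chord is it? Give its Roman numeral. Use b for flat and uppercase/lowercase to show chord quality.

bIIImaj7

Db major has the diatonic set Db, Ebm, Fm, Gb, Ab, Bbm, Cdim. Db–F–Ab = Db, C–Eb–Gb–Bb = Cm7b5 and Ab–C–Eb–Gb = Ab7 are all diatonic. But Fb–Ab–Cb–Eb is foreign: the diatonic iii on degree 3 is Fm, whereas Fbmaj7 comes from Db minor. It is labeled bIIImaj7.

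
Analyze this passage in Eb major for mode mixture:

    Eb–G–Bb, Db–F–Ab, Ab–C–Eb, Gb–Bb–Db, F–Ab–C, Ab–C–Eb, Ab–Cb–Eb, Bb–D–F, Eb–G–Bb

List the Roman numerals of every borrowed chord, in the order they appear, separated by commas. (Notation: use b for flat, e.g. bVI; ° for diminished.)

The diatonic triads in Eb major are Eb, Fm, Gm, Ab, Bb, Cm, Ddim. Eb–G–Bb = Eb, Ab–C–Eb = Ab, F–Ab–C = Fm and Bb–D–F = Bb are all diatonic. Db–F–Ab doesn't fit — on degree 7 Eb major would have Ddim (vii°). Db is the degree-7 chord of Eb minor, so it is the borrowed bVII. But Gb–Bb–Db is foreign: the diatonic iii on degree 3 is Gm, whereas Gb comes from Eb minor. It is labeled bIII. But Ab–Cb–Eb is foreign: the diatonic IV on degree 4 is Ab, whereas Abm comes from Eb minor. It is labeled iv.

bVII, bIII, iv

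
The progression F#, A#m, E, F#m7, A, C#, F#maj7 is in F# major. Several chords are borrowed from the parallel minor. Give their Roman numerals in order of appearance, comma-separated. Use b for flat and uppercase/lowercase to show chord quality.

bVII, i7, bIII

F# major has the diatonic set F#, G#m, A#m, B, C#, D#m, E#dim. Of the given chords, F#, A#m, C# and F#maj7 are diatonic. E (E–G#–B) doesn't fit — on degree 7 F# major would have E#dim (vii°). E is the degree-7 chord of F# minor, so it is the borrowed bVII. But F#m7 (F#–A–C#–E) is foreign: the diatonic I on degree 1 is F#, whereas F#m7 comes from F# minor. It is labeled i7. A (A–C#–E) is not: scale degree 3 in F# major carries A#m (iii). In F# minor the chord on that degree is A, so here it functions as bIII, borrowed from the parallel minor.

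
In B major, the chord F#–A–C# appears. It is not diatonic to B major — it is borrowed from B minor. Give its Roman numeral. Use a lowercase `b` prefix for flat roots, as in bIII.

v

The root F# is the diatonic 5th degree of B major; the borrowing shows in the chord quality. Diatonically B major has F# (V) on that degree; F#–A–C# is instead the minor chord native to B minor, so it takes the label v.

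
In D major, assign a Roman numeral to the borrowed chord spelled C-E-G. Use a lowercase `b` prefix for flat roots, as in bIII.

bVII

C is the lowered form of scale degree 7 in D major (the diatonic degree 7 is C#). Diatonically D major has C#dim (vii°) on that degree; C–E–G is instead the major chord native to D minor, so it takes the label bVII.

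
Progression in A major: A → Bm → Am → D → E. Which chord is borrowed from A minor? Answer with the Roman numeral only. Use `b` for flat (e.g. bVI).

i

A major has the diatonic set A, Bm, C#m, D, E, F#m, G#dim. A, Bm, D and E are all diatonic. Am (A–C–E) is not: scale degree 1 in A major carries A (I). In A minor the chord on that degree is Am, so here it functions as i, borrowed from the parallel minor.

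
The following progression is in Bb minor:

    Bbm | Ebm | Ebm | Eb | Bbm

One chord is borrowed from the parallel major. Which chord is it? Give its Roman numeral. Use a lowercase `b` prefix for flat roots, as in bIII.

Bb minor has the diatonic set Bbm, Cdim, Db, Ebm, F, Gb, Ab (with V from harmonic minor). Bbm and Ebm are both diatonic. Eb (Eb–G–Bb) doesn't fit — on degree 4 Bb minor would have Ebm (iv). Eb is the degree-4 chord of Bb major, so it is the borrowed IV.

IV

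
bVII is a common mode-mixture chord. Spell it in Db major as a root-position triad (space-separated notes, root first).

Scale degree 7 in Db major is C. bVII uses the lowered form, Cb, taken from Db minor. In Db minor the chord on Cb is Cb–Eb–Gb.

Cb Eb Gb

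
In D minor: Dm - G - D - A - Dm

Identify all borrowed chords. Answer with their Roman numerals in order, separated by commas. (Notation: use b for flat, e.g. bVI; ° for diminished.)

The diatonic triads in D minor (with V from harmonic minor) are Dm, Edim, F, Gm, A, Bb, C. Dm and A are both diatonic. But G (G–B–D) is foreign: the diatonic iv on degree 4 is Gm, whereas G comes from D major. It is labeled IV. D (D–F#–A) is not: scale degree 1 in D minor carries Dm (i). In D major the chord on that degree is D, so here it functions as I, borrowed from the parallel major.

IV, I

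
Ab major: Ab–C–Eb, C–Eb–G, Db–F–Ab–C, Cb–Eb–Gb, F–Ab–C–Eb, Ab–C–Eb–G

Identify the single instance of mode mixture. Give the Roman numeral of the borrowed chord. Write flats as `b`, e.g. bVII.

bIII

The diatonic triads in Ab major are Ab, Bbm, Cm, Db, Eb, Fm, Gdim. Ab–C–Eb = Ab, C–Eb–G = Cm, Db–F–Ab–C = Dbmaj7, F–Ab–C–Eb = Fm7 and Ab–C–Eb–G = Abmaj7 all belong to that set. Cb–Eb–Gb is not: scale degree 3 in Ab major carries Cm (iii). In Ab minor the chord on that degree is Cb, so here it functions as bIII, borrowed from the parallel minor.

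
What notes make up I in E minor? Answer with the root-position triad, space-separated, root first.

E G# B

The root, E, is scale degree 1 — the same note in E minor and E major; only the chord quality changes. In E major the chord on E is E–G#–B.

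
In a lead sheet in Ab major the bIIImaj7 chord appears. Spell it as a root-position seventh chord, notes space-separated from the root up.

Cb Eb Gb Bb

The root of bIIImaj7 is the lowered 3rd degree: C becomes Cb. Stacking thirds in Ab minor on Cb gives Cb–Eb–Gb–Bb.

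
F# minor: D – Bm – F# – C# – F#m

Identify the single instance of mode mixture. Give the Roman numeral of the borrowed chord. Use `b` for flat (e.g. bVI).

I

In F# minor (with V from harmonic minor) the diatonic chords are F#m, G#dim, A, Bm, C#, D, E. D, Bm, C# and F#m all belong to that set. But F# (F#–A#–C#) is foreign: the diatonic i on degree 1 is F#m, whereas F# comes from F# major. It is labeled I.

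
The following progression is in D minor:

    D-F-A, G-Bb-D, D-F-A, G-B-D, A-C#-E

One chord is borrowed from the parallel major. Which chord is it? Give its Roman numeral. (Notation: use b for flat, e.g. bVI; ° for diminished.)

IV

D minor has the diatonic set Dm, Edim, F, Gm, A, Bb, C (with V from harmonic minor). Of the given chords, D–F–A = Dm, G–Bb–D = Gm and A–C#–E = A are diatonic. G–B–D is not: scale degree 4 in D minor carries Gm (iv). In D major the chord on that degree is G, so here it functions as IV, borrowed from the parallel major.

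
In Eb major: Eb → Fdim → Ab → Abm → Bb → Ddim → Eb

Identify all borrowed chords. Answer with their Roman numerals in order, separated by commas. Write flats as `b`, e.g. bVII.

In Eb major the diatonic chords are Eb, Fm, Gm, Ab, Bb, Cm, Ddim. Eb, Ab, Bb and Ddim are all diatonic. Fdim (F–Ab–Cb) doesn't fit — on degree 2 Eb major would have Fm (ii). Fdim is the degree-2 chord of Eb minor, so it is the borrowed ii°. Abm (Ab–Cb–Eb) doesn't fit — on degree 4 Eb major would have Ab (IV). Abm is the degree-4 chord of Eb minor, so it is the borrowed iv.

ii°, iv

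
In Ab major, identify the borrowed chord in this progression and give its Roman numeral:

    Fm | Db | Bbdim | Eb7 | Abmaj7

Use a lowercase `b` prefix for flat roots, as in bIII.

ii°

The diatonic triads in Ab major are Ab, Bbm, Cm, Db, Eb, Fm, Gdim. Fm, Db, Eb7 and Abmaj7 all belong to that set. Bbdim (Bb–Db–Fb) is not: scale degree 2 in Ab major carries Bbm (ii). In Ab minor the chord on that degree is Bbdim, so here it functions as ii°, borrowed from the parallel minor.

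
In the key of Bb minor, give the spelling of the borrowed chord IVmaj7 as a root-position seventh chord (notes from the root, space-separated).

IVmaj7 is built on scale degree 4, which is Eb in both Bb minor and its parallel. Stacking thirds in Bb major on Eb gives Eb–G–Bb–D.

Eb G Bb D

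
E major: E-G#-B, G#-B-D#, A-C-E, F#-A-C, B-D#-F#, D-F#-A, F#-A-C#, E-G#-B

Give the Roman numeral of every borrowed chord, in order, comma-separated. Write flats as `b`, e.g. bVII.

iv, ii°, bVII

In E major the diatonic chords are E, F#m, G#m, A, B, C#m, D#dim. E–G#–B = E, G#–B–D# = G#m, B–D#–F# = B and F#–A–C# = F#m all belong to that set. A–C–E is not: scale degree 4 in E major carries A (IV). In E minor the chord on that degree is Am, so here it functions as iv, borrowed from the parallel minor. But F#–A–C is foreign: the diatonic ii on degree 2 is F#m, whereas F#dim comes from E minor. It is labeled ii°. But D–F#–A is foreign: the diatonic vii° on degree 7 is D#dim, whereas D comes from E minor. It is labeled bVII.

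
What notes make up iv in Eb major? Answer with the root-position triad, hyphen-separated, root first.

Ab-Cb-Eb

The root, Ab, is scale degree 4 — the same note in Eb major and Eb minor; only the chord quality changes. Stacking thirds in Eb minor on Ab gives Ab–Cb–Eb.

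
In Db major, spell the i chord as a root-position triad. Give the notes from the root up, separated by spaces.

i is built on scale degree 1, which is Db in both Db major and its parallel. Building the minor chord from the parallel minor on Db: Db–Fb–Ab.

Db Fb Ab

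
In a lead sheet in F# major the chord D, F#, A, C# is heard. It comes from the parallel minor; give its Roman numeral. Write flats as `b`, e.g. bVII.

bVImaj7

In F# major scale degree 6 is D#; D is its lowered form, from F# minor. Diatonically F# major has D#m (vi) on that degree; D–F#–A–C# is instead the major-seventh chord native to F# minor, so it takes the label bVImaj7.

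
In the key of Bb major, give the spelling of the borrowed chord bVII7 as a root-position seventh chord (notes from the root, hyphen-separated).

Ab-C-Eb-Gb

Scale degree 7 in Bb major is A. bVII7 uses the lowered form, Ab, taken from Bb minor. In Bb minor the chord on Ab is Ab–C–Eb–Gb.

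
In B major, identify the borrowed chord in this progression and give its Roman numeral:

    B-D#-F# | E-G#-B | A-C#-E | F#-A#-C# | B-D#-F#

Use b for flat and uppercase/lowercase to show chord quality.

bVII

In B major the diatonic chords are B, C#m, D#m, E, F#, G#m, A#dim. B–D#–F# = B, E–G#–B = E and F#–A#–C# = F# are all diatonic. A–C#–E doesn't fit — on degree 7 B major would have A#dim (vii°). A is the degree-7 chord of B minor, so it is the borrowed bVII.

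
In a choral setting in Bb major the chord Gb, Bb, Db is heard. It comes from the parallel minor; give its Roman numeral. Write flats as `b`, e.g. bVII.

In Bb major scale degree 6 is G; Gb is its lowered form, from Bb minor. The diatonic chord on degree 6 would be Gm (vi), but Gb–Bb–Db is the major chord from Bb minor. As a borrowed chord it is labeled bVI.

bVI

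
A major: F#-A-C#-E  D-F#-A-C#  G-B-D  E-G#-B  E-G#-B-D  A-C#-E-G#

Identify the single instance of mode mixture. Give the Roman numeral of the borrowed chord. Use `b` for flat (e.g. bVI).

bVII

In A major the diatonic chords are A, Bm, C#m, D, E, F#m, G#dim. F#–A–C#–E = F#m7, D–F#–A–C# = Dmaj7, E–G#–B = E, E–G#–B–D = E7 and A–C#–E–G# = Amaj7 all belong to that set. G–B–D is not: scale degree 7 in A major carries G#dim (vii°). In A minor the chord on that degree is G, so here it functions as bVII, borrowed from the parallel minor.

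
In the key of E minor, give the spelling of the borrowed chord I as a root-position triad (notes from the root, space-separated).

E G# B

The root, E, is scale degree 1 — the same note in E minor and E major; only the chord quality changes. Stacking thirds in E major on E gives E–G#–B.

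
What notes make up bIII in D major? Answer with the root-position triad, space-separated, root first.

The root of bIII is the lowered 3rd degree: F# becomes F. Building the major chord from the parallel minor on F: F–A–C.

F A C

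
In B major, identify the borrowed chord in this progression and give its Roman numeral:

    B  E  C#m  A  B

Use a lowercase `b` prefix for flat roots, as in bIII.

B major has the diatonic set B, C#m, D#m, E, F#, G#m, A#dim. Of the given chords, B, E and C#m are diatonic. But A (A–C#–E) is foreign: the diatonic vii° on degree 7 is A#dim, whereas A comes from B minor. It is labeled bVII.

bVII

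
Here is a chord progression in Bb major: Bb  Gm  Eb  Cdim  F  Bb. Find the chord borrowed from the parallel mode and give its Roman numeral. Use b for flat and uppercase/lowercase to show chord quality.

The diatonic triads in Bb major are Bb, Cm, Dm, Eb, F, Gm, Adim. Of the given chords, Bb, Gm, Eb and F are diatonic. But Cdim (C–Eb–Gb) is foreign: the diatonic ii on degree 2 is Cm, whereas Cdim comes from Bb minor. It is labeled ii°.

ii°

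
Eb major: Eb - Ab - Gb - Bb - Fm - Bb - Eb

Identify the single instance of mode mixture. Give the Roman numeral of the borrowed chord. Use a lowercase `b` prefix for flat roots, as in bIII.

bIII

The diatonic triads in Eb major are Eb, Fm, Gm, Ab, Bb, Cm, Ddim. Of the given chords, Eb, Ab, Bb and Fm are diatonic. But Gb (Gb–Bb–Db) is foreign: the diatonic iii on degree 3 is Gm, whereas Gb comes from Eb minor. It is labeled bIII.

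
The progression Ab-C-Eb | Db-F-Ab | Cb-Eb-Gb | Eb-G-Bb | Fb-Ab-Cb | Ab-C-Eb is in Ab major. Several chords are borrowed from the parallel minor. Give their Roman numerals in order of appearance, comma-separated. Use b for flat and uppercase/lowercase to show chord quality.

Ab major has the diatonic set Ab, Bbm, Cm, Db, Eb, Fm, Gdim. Of the given chords, Ab–C–Eb = Ab, Db–F–Ab = Db and Eb–G–Bb = Eb are diatonic. Cb–Eb–Gb doesn't fit — on degree 3 Ab major would have Cm (iii). Cb is the degree-3 chord of Ab minor, so it is the borrowed bIII. But Fb–Ab–Cb is foreign: the diatonic vi on degree 6 is Fm, whereas Fb comes from Ab minor. It is labeled bVI.

bIII, bVI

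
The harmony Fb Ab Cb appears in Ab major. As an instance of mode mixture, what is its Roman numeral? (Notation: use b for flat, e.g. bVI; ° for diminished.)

bVI

Fb is the lowered form of scale degree 6 in Ab major (the diatonic degree 6 is F). The diatonic chord on degree 6 would be Fm (vi), but Fb–Ab–Cb is the major chord from Ab minor. As a borrowed chord it is labeled bVI.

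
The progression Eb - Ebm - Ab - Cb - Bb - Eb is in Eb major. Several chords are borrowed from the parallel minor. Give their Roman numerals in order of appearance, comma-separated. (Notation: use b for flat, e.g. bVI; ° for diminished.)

i, bVI

The diatonic triads in Eb major are Eb, Fm, Gm, Ab, Bb, Cm, Ddim. Eb, Ab and Bb all belong to that set. But Ebm (Eb–Gb–Bb) is foreign: the diatonic I on degree 1 is Eb, whereas Ebm comes from Eb minor. It is labeled i. Cb (Cb–Eb–Gb) is not: scale degree 6 in Eb major carries Cm (vi). In Eb minor the chord on that degree is Cb, so here it functions as bVI, borrowed from the parallel minor.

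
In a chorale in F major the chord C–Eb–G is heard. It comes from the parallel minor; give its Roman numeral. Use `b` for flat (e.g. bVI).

v

The root C is the diatonic 5th degree of F major; the borrowing shows in the chord quality. The diatonic chord on degree 5 would be C (V), but C–Eb–G is the minor chord from F minor. As a borrowed chord it is labeled v.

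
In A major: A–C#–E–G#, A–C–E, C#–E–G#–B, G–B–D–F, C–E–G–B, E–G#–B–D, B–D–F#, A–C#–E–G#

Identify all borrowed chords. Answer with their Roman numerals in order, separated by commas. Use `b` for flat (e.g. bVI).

In A major the diatonic chords are A, Bm, C#m, D, E, F#m, G#dim. Of the given chords, A–C#–E–G# = Amaj7, C#–E–G#–B = C#m7, E–G#–B–D = E7 and B–D–F# = Bm are diatonic. A–C–E is not: scale degree 1 in A major carries A (I). In A minor the chord on that degree is Am, so here it functions as i, borrowed from the parallel minor. G–B–D–F doesn't fit — on degree 7 A major would have G#dim (vii°). G7 is the degree-7 chord of A minor, so it is the borrowed bVII7. But C–E–G–B is foreign: the diatonic iii on degree 3 is C#m, whereas Cmaj7 comes from A minor. It is labeled bIIImaj7.

i, bVII7, bIIImaj7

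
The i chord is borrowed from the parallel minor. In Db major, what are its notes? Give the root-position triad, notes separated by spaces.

i is built on scale degree 1, which is Db in both Db major and its parallel. In Db minor the chord on Db is Db–Fb–Ab.

Db Fb Ab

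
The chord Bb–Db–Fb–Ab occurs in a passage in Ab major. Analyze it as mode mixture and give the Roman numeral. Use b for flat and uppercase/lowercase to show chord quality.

The root Bb is the diatonic 2nd degree of Ab major; the borrowing shows in the chord quality. Bb–Db–Fb–Ab is a half-diminished-seventh chord — the form found in Ab minor, not the diatonic ii (Bbm). Borrowed into Ab major it is written iiø7.

iiø7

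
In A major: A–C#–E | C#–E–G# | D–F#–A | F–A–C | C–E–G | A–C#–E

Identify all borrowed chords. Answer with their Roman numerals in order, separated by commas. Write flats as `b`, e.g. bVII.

A major has the diatonic set A, Bm, C#m, D, E, F#m, G#dim. A–C#–E = A, C#–E–G# = C#m and D–F#–A = D are all diatonic. But F–A–C is foreign: the diatonic vi on degree 6 is F#m, whereas F comes from A minor. It is labeled bVI. C–E–G doesn't fit — on degree 3 A major would have C#m (iii). C is the degree-3 chord of A minor, so it is the borrowed bIII.

bVI, bIII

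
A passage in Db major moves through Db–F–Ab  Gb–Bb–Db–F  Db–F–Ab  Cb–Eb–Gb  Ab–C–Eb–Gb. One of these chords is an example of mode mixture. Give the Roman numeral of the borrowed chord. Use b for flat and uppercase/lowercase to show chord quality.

bVII

In Db major the diatonic chords are Db, Ebm, Fm, Gb, Ab, Bbm, Cdim. Db–F–Ab = Db, Gb–Bb–Db–F = Gbmaj7 and Ab–C–Eb–Gb = Ab7 are all diatonic. Cb–Eb–Gb is not: scale degree 7 in Db major carries Cdim (vii°). In Db minor the chord on that degree is Cb, so here it functions as bVII, borrowed from the parallel minor.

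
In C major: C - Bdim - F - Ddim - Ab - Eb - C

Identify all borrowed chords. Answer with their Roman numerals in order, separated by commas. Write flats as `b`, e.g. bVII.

C major has the diatonic set C, Dm, Em, F, G, Am, Bdim. Of the given chords, C, Bdim and F are diatonic. Ddim (D–F–Ab) is not: scale degree 2 in C major carries Dm (ii). In C minor the chord on that degree is Ddim, so here it functions as ii°, borrowed from the parallel minor. But Ab (Ab–C–Eb) is foreign: the diatonic vi on degree 6 is Am, whereas Ab comes from C minor. It is labeled bVI. But Eb (Eb–G–Bb) is foreign: the diatonic iii on degree 3 is Em, whereas Eb comes from C minor. It is labeled bIII.

ii°, bVI, bIII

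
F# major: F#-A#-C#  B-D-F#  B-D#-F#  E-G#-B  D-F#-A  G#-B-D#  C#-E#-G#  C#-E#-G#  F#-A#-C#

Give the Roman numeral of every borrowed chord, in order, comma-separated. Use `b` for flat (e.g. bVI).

In F# major the diatonic chords are F#, G#m, A#m, B, C#, D#m, E#dim. Of the given chords, F#–A#–C# = F#, B–D#–F# = B, G#–B–D# = G#m and C#–E#–G# = C# are diatonic. B–D–F# doesn't fit — on degree 4 F# major would have B (IV). Bm is the degree-4 chord of F# minor, so it is the borrowed iv. But E–G#–B is foreign: the diatonic vii° on degree 7 is E#dim, whereas E comes from F# minor. It is labeled bVII. But D–F#–A is foreign: the diatonic vi on degree 6 is D#m, whereas D comes from F# minor. It is labeled bVI.

iv, bVII, bVI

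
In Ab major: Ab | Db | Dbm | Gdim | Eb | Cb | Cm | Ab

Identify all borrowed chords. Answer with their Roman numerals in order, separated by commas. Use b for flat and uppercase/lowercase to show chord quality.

In Ab major the diatonic chords are Ab, Bbm, Cm, Db, Eb, Fm, Gdim. Of the given chords, Ab, Db, Gdim, Eb and Cm are diatonic. But Dbm (Db–Fb–Ab) is foreign: the diatonic IV on degree 4 is Db, whereas Dbm comes from Ab minor. It is labeled iv. But Cb (Cb–Eb–Gb) is foreign: the diatonic iii on degree 3 is Cm, whereas Cb comes from Ab minor. It is labeled bIII.

iv, bIII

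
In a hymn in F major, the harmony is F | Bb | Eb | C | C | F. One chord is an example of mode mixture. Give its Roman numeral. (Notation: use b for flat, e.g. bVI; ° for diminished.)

In F major the diatonic chords are F, Gm, Am, Bb, C, Dm, Edim. Of the given chords, F, Bb and C are diatonic. But Eb (Eb–G–Bb) is foreign: the diatonic vii° on degree 7 is Edim, whereas Eb comes from F minor. It is labeled bVII.

bVII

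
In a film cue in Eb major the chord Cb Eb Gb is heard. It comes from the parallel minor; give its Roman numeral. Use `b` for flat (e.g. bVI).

The root Cb is the lowered 6th scale degree — diatonically Eb major has C there. Diatonically Eb major has Cm (vi) on that degree; Cb–Eb–Gb is instead the major chord native to Eb minor, so it takes the label bVI.

bVI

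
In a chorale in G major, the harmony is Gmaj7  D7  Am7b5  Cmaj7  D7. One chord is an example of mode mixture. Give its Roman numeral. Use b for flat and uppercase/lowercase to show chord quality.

The diatonic triads in G major are G, Am, Bm, C, D, Em, F#dim. Gmaj7, D7 and Cmaj7 are all diatonic. Am7b5 (A–C–Eb–G) doesn't fit — on degree 2 G major would have Am (ii). Am7b5 is the degree-2 chord of G minor, so it is the borrowed iiø7.

iiø7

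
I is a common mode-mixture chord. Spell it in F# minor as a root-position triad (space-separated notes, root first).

F# A# C#

I is built on scale degree 1, which is F# in both F# minor and its parallel. In F# major the chord on F# is F#–A#–C#.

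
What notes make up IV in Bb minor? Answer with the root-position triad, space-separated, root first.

Eb G Bb

The root, Eb, is scale degree 4 — the same note in Bb minor and Bb major; only the chord quality changes. Building the major chord from the parallel major on Eb: Eb–G–Bb.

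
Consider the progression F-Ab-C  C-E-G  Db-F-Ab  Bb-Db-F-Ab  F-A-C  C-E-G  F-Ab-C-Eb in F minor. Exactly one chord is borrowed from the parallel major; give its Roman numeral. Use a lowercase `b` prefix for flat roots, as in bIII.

I

F minor has the diatonic set Fm, Gdim, Ab, Bbm, C, Db, Eb (with V from harmonic minor). Of the given chords, F–Ab–C = Fm, C–E–G = C, Db–F–Ab = Db, Bb–Db–F–Ab = Bbm7 and F–Ab–C–Eb = Fm7 are diatonic. F–A–C is not: scale degree 1 in F minor carries Fm (i). In F major the chord on that degree is F, so here it functions as I, borrowed from the parallel major.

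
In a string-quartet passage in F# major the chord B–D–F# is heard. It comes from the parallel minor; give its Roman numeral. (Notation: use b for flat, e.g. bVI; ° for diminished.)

iv

The root B is the diatonic 4th degree of F# major; the borrowing shows in the chord quality. Diatonically F# major has B (IV) on that degree; B–D–F# is instead the minor chord native to F# minor, so it takes the label iv.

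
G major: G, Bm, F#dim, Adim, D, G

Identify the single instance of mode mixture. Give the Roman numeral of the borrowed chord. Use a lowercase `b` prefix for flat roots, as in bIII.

The diatonic triads in G major are G, Am, Bm, C, D, Em, F#dim. G, Bm, F#dim and D are all diatonic. Adim (A–C–Eb) doesn't fit — on degree 2 G major would have Am (ii). Adim is the degree-2 chord of G minor, so it is the borrowed ii°.

ii°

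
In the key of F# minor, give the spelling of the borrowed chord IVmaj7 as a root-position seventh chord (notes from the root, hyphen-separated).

B-D#-F#-A#

IVmaj7 is built on scale degree 4, which is B in both F# minor and its parallel. Stacking thirds in F# major on B gives B–D#–F#–A#.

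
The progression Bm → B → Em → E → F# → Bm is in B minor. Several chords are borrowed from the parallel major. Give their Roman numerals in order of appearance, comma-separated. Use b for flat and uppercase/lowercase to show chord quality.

I, IV

B minor has the diatonic set Bm, C#dim, D, Em, F#, G, A (with V from harmonic minor). Of the given chords, Bm, Em and F# are diatonic. B (B–D#–F#) doesn't fit — on degree 1 B minor would have Bm (i). B is the degree-1 chord of B major, so it is the borrowed I. E (E–G#–B) doesn't fit — on degree 4 B minor would have Em (iv). E is the degree-4 chord of B major, so it is the borrowed IV.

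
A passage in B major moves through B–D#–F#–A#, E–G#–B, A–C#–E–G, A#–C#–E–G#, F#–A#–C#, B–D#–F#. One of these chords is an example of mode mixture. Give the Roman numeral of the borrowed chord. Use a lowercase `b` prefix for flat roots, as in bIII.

In B major the diatonic chords are B, C#m, D#m, E, F#, G#m, A#dim. Of the given chords, B–D#–F#–A# = Bmaj7, E–G#–B = E, A#–C#–E–G# = A#m7b5, F#–A#–C# = F# and B–D#–F# = B are diatonic. A–C#–E–G is not: scale degree 7 in B major carries A#dim (vii°). In B minor the chord on that degree is A7, so here it functions as bVII7, borrowed from the parallel minor.

bVII7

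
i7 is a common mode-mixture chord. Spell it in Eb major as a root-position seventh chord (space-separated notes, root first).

Eb Gb Bb Db

The root, Eb, is scale degree 1 — the same note in Eb major and Eb minor; only the chord quality changes. Building the minor-seventh chord from the parallel minor on Eb: Eb–Gb–Bb–Db.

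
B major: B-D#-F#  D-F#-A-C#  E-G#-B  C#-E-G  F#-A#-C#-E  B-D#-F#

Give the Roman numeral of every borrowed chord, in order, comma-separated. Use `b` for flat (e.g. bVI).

In B major the diatonic chords are B, C#m, D#m, E, F#, G#m, A#dim. Of the given chords, B–D#–F# = B, E–G#–B = E and F#–A#–C#–E = F#7 are diatonic. D–F#–A–C# is not: scale degree 3 in B major carries D#m (iii). In B minor the chord on that degree is Dmaj7, so here it functions as bIIImaj7, borrowed from the parallel minor. But C#–E–G is foreign: the diatonic ii on degree 2 is C#m, whereas C#dim comes from B minor. It is labeled ii°.

bIIImaj7, ii°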